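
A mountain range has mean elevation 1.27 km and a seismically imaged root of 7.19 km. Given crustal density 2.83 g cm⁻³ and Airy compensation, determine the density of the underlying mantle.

Airy balance: ρ_c h = (ρ_m − ρ_c) r → ρ_m = ρ_c (1 + h/r).
ρ_m = 2.83 × (1 + 1.27 km/7.19 km) = 3.33 g cm⁻³.

3.33 g cm⁻³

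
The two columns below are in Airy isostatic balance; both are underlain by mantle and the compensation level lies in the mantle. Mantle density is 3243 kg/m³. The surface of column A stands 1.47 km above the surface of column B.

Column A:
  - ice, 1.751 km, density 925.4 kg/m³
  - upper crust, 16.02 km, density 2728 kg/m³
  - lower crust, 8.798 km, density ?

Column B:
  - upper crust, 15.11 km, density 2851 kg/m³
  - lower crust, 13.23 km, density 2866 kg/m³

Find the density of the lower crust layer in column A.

Take the compensation level at the base of the deeper column (depth z_c below the surface of column A) and equate Σ ρ_i t_i down to z_c; mantle fills any gap and the z_c terms cancel.
Column A: 1.751×925.4 + 16.02×2728 + 8.798×ρ + (z_c − 26.569)×3243
Column B: 1.47×0 + 15.11×2851 + 13.23×2866 + (z_c − 1.47 − 28.34)×3243
The z_c×3243 term appears on both sides and cancels. Collect the known terms of each column as K = Σ(ρt)_known − 3243 × (depth of known layers): K_A = 45322.9354 − 3243×26.569 = −40840.3316; K_B = 80995.79 − 3243×(1.47 + 28.34) = −15678.04.
Balance: K_A + 8.798×ρ = K_B, so ρ = (K_B − K_A)/8.798 = 25162.3/8.798 = 2860 kg/m³.

2860 kg/m³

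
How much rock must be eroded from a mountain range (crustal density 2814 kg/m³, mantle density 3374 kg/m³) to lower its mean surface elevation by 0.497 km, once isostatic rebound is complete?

Net drop Δ = e − u = e − e ρ_c/ρ_m = e (ρ_m − ρ_c)/ρ_m.
e = Δ ρ_m/(ρ_m − ρ_c) = 0.497 km × 3374/560 = 2.99 km.

2.99 km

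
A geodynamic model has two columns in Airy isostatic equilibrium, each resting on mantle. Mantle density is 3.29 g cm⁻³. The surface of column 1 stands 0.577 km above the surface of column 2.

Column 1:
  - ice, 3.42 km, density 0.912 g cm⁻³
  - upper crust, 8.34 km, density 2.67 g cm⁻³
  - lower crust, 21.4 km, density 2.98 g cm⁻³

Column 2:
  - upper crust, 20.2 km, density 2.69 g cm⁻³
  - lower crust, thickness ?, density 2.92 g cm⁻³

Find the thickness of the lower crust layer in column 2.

Take the compensation level at the base of the deeper column (depth z_c below the surface of column 1) and equate Σ ρ_i t_i down to z_c; mantle fills any gap and the z_c terms cancel.
Column 1: 3.42×0.912 + 8.34×2.67 + 21.4×2.98 + (z_c − 33.16)×3.29
Column 2: 0.577×0 + 20.2×2.69 + x×2.92 + (z_c − 0.577 − 20.2 − x)×3.29
The z_c×3.29 term appears on both sides and cancels. Collect the known terms of each column as K = Σ(ρt)_known − 3.29 × (depth of known layers): K_1 = 89.15884 − 3.29×33.16 = −19.93756; K_2 = 54.338 − 3.29×(0.577 + 20.2) = −14.01833.
Balance: K_1 = K_2 − x×(3.29 − 2.92), so x = (K_2 − K_1)/(3.29 − 2.92) = 5.91923/0.37 = 16 km.

16 km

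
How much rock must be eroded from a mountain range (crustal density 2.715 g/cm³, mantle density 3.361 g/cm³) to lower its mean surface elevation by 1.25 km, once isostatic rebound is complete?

6.5 km

Net drop Δ = e − u = e − e ρ_c/ρ_m = e (ρ_m − ρ_c)/ρ_m.
e = Δ ρ_m/(ρ_m − ρ_c) = 1.25 km × 3.361/0.646 = 6.5 km.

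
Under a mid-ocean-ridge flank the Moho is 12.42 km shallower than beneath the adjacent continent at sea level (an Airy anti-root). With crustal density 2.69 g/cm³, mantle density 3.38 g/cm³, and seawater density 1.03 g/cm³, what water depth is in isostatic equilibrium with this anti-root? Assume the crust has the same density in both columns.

Replacing a thickness d of crust by seawater at the top must be balanced by replacing crust with mantle at the base: d (ρ_c − ρ_w) = a (ρ_m − ρ_c).
d = a (ρ_m − ρ_c)/(ρ_c − ρ_w) = 12.42 km × 0.69/1.66 = 5.16 km.

5.16 km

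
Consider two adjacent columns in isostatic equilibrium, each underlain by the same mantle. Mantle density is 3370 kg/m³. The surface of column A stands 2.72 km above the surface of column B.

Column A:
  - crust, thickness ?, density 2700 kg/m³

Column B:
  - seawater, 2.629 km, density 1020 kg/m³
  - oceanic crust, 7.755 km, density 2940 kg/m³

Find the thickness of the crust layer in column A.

Take the compensation level at the base of the deeper column (depth z_c below the surface of column A) and equate Σ ρ_i t_i down to z_c; mantle fills any gap and the z_c terms cancel.
Column A: x×2700 + (z_c − 0 − x)×3370
Column B: 2.72×0 + 2.629×1020 + 7.755×2940 + (z_c − 2.72 − 10.384)×3370
The z_c×3370 term appears on both sides and cancels. Collect the known terms of each column as K = Σ(ρt)_known − 3370 × (depth of known layers): K_A = 0 − 3370×0 = 0; K_B = 25481.28 − 3370×(2.72 + 10.384) = −18679.2.
Balance: K_A − x×(3370 − 2700) = K_B, so x = (K_A − K_B)/(3370 − 2700) = 18679.2/670 = 27.9 km.

27.9 km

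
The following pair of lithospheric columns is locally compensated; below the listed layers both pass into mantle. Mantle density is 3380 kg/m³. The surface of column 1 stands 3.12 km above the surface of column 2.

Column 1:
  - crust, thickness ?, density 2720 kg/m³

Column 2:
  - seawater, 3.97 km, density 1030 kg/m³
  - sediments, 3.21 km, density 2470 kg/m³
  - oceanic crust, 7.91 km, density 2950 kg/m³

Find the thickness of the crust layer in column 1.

Take the compensation level at the base of the deeper column (depth z_c below the surface of column 1) and equate Σ ρ_i t_i down to z_c; mantle fills any gap and the z_c terms cancel.
Column 1: x×2720 + (z_c − 0 − x)×3380
Column 2: 3.12×0 + 3.97×1030 + 3.21×2470 + 7.91×2950 + (z_c − 3.12 − 15.09)×3380
The z_c×3380 term appears on both sides and cancels. Collect the known terms of each column as K = Σ(ρt)_known − 3380 × (depth of known layers): K_1 = 0 − 3380×0 = 0; K_2 = 35352.3 − 3380×(3.12 + 15.09) = −26197.5.
Balance: K_1 − x×(3380 − 2720) = K_2, so x = (K_1 − K_2)/(3380 − 2720) = 26197.5/660 = 39.7 km.

39.7 km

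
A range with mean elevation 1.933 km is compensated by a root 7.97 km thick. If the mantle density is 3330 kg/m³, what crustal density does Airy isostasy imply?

2680 kg/m³

ρ_c h = (ρ_m − ρ_c) r → ρ_c (h + r) = ρ_m r → ρ_c = ρ_m r / (h + r).
ρ_c = 3330 × 7.97 km / (1.933 km + 7.97 km) = 2680 kg/m³.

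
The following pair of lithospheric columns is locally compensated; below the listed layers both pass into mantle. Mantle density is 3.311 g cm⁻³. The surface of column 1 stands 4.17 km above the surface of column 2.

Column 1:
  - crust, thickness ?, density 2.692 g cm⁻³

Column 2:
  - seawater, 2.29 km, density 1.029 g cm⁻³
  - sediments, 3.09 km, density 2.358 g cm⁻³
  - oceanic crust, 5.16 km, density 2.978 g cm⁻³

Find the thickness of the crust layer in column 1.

38.3 km

Take the compensation level at the base of the deeper column (depth z_c below the surface of column 1) and equate Σ ρ_i t_i down to z_c; mantle fills any gap and the z_c terms cancel.
Column 1: x×2.692 + (z_c − 0 − x)×3.311
Column 2: 4.17×0 + 2.29×1.029 + 3.09×2.358 + 5.16×2.978 + (z_c − 4.17 − 10.54)×3.311
The z_c×3.311 term appears on both sides and cancels. Collect the known terms of each column as K = Σ(ρt)_known − 3.311 × (depth of known layers): K_1 = 0 − 3.311×0 = 0; K_2 = 25.00911 − 3.311×(4.17 + 10.54) = −23.6957.
Balance: K_1 − x×(3.311 − 2.692) = K_2, so x = (K_1 − K_2)/(3.311 − 2.692) = 23.6957/0.619 = 38.3 km.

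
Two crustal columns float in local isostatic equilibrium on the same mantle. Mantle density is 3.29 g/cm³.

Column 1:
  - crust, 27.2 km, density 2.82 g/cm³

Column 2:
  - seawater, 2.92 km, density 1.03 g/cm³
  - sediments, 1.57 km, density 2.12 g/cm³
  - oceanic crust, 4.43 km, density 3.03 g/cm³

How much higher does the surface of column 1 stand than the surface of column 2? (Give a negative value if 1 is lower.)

0.971 km

For any compensation level in the mantle, the mantle terms cancel and isostasy reduces to e = (Σt_1 − Σt_2) − (Σ(ρt)_1 − Σ(ρt)_2) / ρ_m.
Σt_1 = 27.2 km; Σt_2 = 8.92 km; Σ(ρt)_1 = 76.704; Σ(ρt)_2 = 19.7589 (in km·g/cm³).
e = (27.2 − 8.92) − (76.704 − 19.7589) / 3.29 = 0.971 km.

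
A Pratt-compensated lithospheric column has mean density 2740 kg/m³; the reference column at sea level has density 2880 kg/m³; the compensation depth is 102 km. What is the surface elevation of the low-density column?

5.21 km

ρ_ref D = ρ (D + h) → h = D (ρ_ref − ρ)/ρ.
h = 102 km × (2880 − 2740)/2740 = 5.21 km.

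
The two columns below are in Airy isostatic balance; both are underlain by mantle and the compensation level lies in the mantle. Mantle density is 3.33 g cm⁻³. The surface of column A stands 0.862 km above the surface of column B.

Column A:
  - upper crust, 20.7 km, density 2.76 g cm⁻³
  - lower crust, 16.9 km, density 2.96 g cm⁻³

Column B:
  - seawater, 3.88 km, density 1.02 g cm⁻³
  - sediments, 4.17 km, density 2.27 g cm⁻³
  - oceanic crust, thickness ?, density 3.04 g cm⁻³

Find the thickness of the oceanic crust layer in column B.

Take the compensation level at the base of the deeper column (depth z_c below the surface of column A) and equate Σ ρ_i t_i down to z_c; mantle fills any gap and the z_c terms cancel.
Column A: 20.7×2.76 + 16.9×2.96 + (z_c − 37.6)×3.33
Column B: 0.862×0 + 3.88×1.02 + 4.17×2.27 + x×3.04 + (z_c − 0.862 − 8.05 − x)×3.33
The z_c×3.33 term appears on both sides and cancels. Collect the known terms of each column as K = Σ(ρt)_known − 3.33 × (depth of known layers): K_A = 107.156 − 3.33×37.6 = −18.052; K_B = 13.4235 − 3.33×(0.862 + 8.05) = −16.25346.
Balance: K_A = K_B − x×(3.33 − 3.04), so x = (K_B − K_A)/(3.33 − 3.04) = 1.79854/0.29 = 6.2 km.

6.2 km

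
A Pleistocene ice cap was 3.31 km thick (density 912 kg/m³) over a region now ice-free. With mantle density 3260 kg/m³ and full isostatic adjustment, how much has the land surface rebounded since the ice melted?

0.926 km

Removing the load lets mantle flow back in; uplift u satisfies ρ_ice t = ρ_m u.
u = t ρ_ice/ρ_m = 3.31 km × 912/3260 = 0.926 km.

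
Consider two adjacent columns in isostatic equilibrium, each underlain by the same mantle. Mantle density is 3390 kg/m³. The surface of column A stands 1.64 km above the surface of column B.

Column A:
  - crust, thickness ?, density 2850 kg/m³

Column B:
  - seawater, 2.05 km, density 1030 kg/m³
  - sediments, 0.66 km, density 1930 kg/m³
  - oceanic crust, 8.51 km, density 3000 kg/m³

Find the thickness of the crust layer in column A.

27.2 km

Take the compensation level at the base of the deeper column (depth z_c below the surface of column A) and equate Σ ρ_i t_i down to z_c; mantle fills any gap and the z_c terms cancel.
Column A: x×2850 + (z_c − 0 − x)×3390
Column B: 1.64×0 + 2.05×1030 + 0.66×1930 + 8.51×3000 + (z_c − 1.64 − 11.22)×3390
The z_c×3390 term appears on both sides and cancels. Collect the known terms of each column as K = Σ(ρt)_known − 3390 × (depth of known layers): K_A = 0 − 3390×0 = 0; K_B = 28915.3 − 3390×(1.64 + 11.22) = −14680.1.
Balance: K_A − x×(3390 − 2850) = K_B, so x = (K_A − K_B)/(3390 − 2850) = 14680.1/540 = 27.2 km.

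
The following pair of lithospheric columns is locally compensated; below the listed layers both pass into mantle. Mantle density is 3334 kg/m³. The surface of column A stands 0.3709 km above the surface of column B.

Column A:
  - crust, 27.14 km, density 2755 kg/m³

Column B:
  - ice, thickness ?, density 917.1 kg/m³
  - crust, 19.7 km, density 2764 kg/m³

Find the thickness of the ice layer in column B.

1.34 km

Take the compensation level at the base of the deeper column (depth z_c below the surface of column A) and equate Σ ρ_i t_i down to z_c; mantle fills any gap and the z_c terms cancel.
Column A: 27.14×2755 + (z_c − 27.14)×3334
Column B: 0.3709×0 + x×917.1 + 19.7×2764 + (z_c − 0.3709 − 19.7 − x)×3334
The z_c×3334 term appears on both sides and cancels. Collect the known terms of each column as K = Σ(ρt)_known − 3334 × (depth of known layers): K_A = 74770.7 − 3334×27.14 = −15714.06; K_B = 54450.8 − 3334×(0.3709 + 19.7) = −12465.5806.
Balance: K_A = K_B − x×(3334 − 917.1), so x = (K_B − K_A)/(3334 − 917.1) = 3248.48/2416.9 = 1.34 km.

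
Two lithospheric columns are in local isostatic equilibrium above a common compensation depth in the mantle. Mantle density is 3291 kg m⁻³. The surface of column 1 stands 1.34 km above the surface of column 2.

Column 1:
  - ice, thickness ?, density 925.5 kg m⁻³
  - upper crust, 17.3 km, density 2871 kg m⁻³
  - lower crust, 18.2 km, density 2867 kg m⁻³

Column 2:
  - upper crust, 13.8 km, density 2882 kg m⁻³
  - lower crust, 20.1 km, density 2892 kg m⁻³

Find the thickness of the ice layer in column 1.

Take the compensation level at the base of the deeper column (depth z_c below the surface of column 1) and equate Σ ρ_i t_i down to z_c; mantle fills any gap and the z_c terms cancel.
Column 1: x×925.5 + 17.3×2871 + 18.2×2867 + (z_c − 35.5 − x)×3291
Column 2: 1.34×0 + 13.8×2882 + 20.1×2892 + (z_c − 1.34 − 33.9)×3291
The z_c×3291 term appears on both sides and cancels. Collect the known terms of each column as K = Σ(ρt)_known − 3291 × (depth of known layers): K_1 = 101847.7 − 3291×35.5 = −14982.8; K_2 = 97900.8 − 3291×(1.34 + 33.9) = −18074.04.
Balance: K_1 − x×(3291 − 925.5) = K_2, so x = (K_1 − K_2)/(3291 − 925.5) = 3091.24/2365.5 = 1.31 km.

1.31 km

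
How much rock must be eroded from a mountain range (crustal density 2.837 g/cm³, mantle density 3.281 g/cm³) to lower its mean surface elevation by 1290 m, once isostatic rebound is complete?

Net drop Δ = e − u = e − e ρ_c/ρ_m = e (ρ_m − ρ_c)/ρ_m.
e = Δ ρ_m/(ρ_m − ρ_c) = 1290 m × 3.281/0.444 = 9530 m.

9530 m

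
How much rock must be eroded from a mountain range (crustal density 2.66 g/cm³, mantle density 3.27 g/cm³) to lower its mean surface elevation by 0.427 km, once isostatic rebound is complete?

Net drop Δ = e − u = e − e ρ_c/ρ_m = e (ρ_m − ρ_c)/ρ_m.
e = Δ ρ_m/(ρ_m − ρ_c) = 0.427 km × 3.27/0.61 = 2.29 km.

2.29 km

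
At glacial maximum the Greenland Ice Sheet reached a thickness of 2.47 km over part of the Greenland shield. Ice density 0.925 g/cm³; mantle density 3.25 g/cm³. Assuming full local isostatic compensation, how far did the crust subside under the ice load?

Balancing pressure at the compensation depth: the ice load ρ_ice t is balanced by mantle displaced below, ρ_m s.
s = t ρ_ice / ρ_m = 2.47 km × 0.925/3.25 = 0.703 km.

0.703 km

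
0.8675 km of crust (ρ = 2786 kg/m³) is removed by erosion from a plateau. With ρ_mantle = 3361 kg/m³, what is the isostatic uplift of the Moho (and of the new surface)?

0.719 km

Unloading: uplift u = e ρ_c/ρ_m = 0.8675 km × 2786/3361 = 0.719 km.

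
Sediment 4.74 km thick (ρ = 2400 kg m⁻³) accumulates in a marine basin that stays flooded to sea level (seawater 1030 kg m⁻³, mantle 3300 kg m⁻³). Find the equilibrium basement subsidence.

Submarine loading: the sediment displaces seawater, and the subsidence is in turn flooded, so s (ρ_m − ρ_w) = t (ρ_sed − ρ_w).
s = 4.74 km × (2400 − 1030) / (3300 − 1030) = 2.86 km.

2.86 km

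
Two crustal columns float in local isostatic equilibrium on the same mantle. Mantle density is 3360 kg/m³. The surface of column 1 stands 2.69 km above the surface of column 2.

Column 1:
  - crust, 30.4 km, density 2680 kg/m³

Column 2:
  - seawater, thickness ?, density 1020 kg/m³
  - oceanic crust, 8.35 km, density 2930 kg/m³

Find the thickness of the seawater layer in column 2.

3.44 km

Take the compensation level at the base of the deeper column (depth z_c below the surface of column 1) and equate Σ ρ_i t_i down to z_c; mantle fills any gap and the z_c terms cancel.
Column 1: 30.4×2680 + (z_c − 30.4)×3360
Column 2: 2.69×0 + x×1020 + 8.35×2930 + (z_c − 2.69 − 8.35 − x)×3360
The z_c×3360 term appears on both sides and cancels. Collect the known terms of each column as K = Σ(ρt)_known − 3360 × (depth of known layers): K_1 = 81472 − 3360×30.4 = −20672; K_2 = 24465.5 − 3360×(2.69 + 8.35) = −12628.9.
Balance: K_1 = K_2 − x×(3360 − 1020), so x = (K_2 − K_1)/(3360 − 1020) = 8043.1/2340 = 3.44 km.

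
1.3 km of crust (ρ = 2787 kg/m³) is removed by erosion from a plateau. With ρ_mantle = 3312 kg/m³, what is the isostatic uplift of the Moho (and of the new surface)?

Unloading: uplift u = e ρ_c/ρ_m = 1.3 km × 2787/3312 = 1.09 km.

1.09 km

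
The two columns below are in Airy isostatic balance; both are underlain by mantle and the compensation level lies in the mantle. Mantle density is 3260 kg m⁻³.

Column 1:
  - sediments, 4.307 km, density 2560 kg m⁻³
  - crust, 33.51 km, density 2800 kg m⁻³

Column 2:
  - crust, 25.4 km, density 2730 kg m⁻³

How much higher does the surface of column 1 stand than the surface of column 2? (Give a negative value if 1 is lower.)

1.52 km

For any compensation level in the mantle, the mantle terms cancel and isostasy reduces to e = (Σt_1 − Σt_2) − (Σ(ρt)_1 − Σ(ρt)_2) / ρ_m.
Σt_1 = 37.817 km; Σt_2 = 25.4 km; Σ(ρt)_1 = 104853.92; Σ(ρt)_2 = 69342 (in km·kg m⁻³).
e = (37.817 − 25.4) − (104853.92 − 69342) / 3260 = 1.52 km.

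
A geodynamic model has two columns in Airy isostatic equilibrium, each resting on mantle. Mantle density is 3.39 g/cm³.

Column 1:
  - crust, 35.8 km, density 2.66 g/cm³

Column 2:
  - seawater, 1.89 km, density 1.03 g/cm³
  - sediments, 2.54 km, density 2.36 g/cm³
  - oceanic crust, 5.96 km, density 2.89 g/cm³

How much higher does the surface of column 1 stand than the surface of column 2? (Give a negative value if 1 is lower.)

4.74 km

For any compensation level in the mantle, the mantle terms cancel and isostasy reduces to e = (Σt_1 − Σt_2) − (Σ(ρt)_1 − Σ(ρt)_2) / ρ_m.
Σt_1 = 35.8 km; Σt_2 = 10.39 km; Σ(ρt)_1 = 95.228; Σ(ρt)_2 = 25.1655 (in km·g/cm³).
e = (35.8 − 10.39) − (95.228 − 25.1655) / 3.39 = 4.74 km.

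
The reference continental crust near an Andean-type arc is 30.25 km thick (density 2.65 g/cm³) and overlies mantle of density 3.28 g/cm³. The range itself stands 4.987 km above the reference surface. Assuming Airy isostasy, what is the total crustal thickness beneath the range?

Root depth r = h ρ_c / (ρ_m − ρ_c) = 4.987 km × 2.65 / 0.63 = 20.98 km.
Total thickness = T + h + r = 30.25 km + 4.987 km + 20.98 km = 56.2 km.

56.2 km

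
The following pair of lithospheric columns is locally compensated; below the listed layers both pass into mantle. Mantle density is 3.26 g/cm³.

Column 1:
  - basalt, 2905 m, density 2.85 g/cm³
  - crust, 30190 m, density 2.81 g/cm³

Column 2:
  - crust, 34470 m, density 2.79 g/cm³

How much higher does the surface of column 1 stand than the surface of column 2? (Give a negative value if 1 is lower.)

−437 m

For any compensation level in the mantle, the mantle terms cancel and isostasy reduces to e = (Σt_1 − Σt_2) − (Σ(ρt)_1 − Σ(ρt)_2) / ρ_m.
Σt_1 = 33095 m; Σt_2 = 34470 m; Σ(ρt)_1 = 93113.15; Σ(ρt)_2 = 96171.3 (in m·g/cm³).
e = (33095 − 34470) − (93113.15 − 96171.3) / 3.26 = −437 m.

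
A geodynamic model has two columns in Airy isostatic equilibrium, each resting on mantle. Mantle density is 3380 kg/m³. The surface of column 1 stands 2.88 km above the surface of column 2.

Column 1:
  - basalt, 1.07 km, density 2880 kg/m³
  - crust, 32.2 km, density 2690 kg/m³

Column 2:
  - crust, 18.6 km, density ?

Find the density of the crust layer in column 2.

2680 kg/m³

Take the compensation level at the base of the deeper column (depth z_c below the surface of column 1) and equate Σ ρ_i t_i down to z_c; mantle fills any gap and the z_c terms cancel.
Column 1: 1.07×2880 + 32.2×2690 + (z_c − 33.27)×3380
Column 2: 2.88×0 + 18.6×ρ + (z_c − 2.88 − 18.6)×3380
The z_c×3380 term appears on both sides and cancels. Collect the known terms of each column as K = Σ(ρt)_known − 3380 × (depth of known layers): K_1 = 89699.6 − 3380×33.27 = −22753; K_2 = 0 − 3380×(2.88 + 18.6) = −72602.4.
Balance: K_1 = K_2 + 18.6×ρ, so ρ = (K_1 − K_2)/18.6 = 49849.4/18.6 = 2680 kg/m³.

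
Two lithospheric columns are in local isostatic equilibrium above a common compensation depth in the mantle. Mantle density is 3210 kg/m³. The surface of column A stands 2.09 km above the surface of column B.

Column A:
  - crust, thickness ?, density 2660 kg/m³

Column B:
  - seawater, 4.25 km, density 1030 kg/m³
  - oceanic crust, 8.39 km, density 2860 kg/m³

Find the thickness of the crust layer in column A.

34.4 km

Take the compensation level at the base of the deeper column (depth z_c below the surface of column A) and equate Σ ρ_i t_i down to z_c; mantle fills any gap and the z_c terms cancel.
Column A: x×2660 + (z_c − 0 − x)×3210
Column B: 2.09×0 + 4.25×1030 + 8.39×2860 + (z_c − 2.09 − 12.64)×3210
The z_c×3210 term appears on both sides and cancels. Collect the known terms of each column as K = Σ(ρt)_known − 3210 × (depth of known layers): K_A = 0 − 3210×0 = 0; K_B = 28372.9 − 3210×(2.09 + 12.64) = −18910.4.
Balance: K_A − x×(3210 − 2660) = K_B, so x = (K_A − K_B)/(3210 − 2660) = 18910.4/550 = 34.4 km.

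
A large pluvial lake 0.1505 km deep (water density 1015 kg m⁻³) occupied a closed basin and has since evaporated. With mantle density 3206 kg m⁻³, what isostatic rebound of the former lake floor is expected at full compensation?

0.0476 km

u = d ρ_w/ρ_m = 0.1505 km × 1015/3206 = 0.0476 km.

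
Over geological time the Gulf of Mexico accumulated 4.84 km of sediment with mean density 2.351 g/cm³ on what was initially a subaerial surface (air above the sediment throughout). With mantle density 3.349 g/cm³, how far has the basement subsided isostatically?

3.4 km

Subaerial load: s = t ρ_sed / ρ_m = 4.84 km × 2.351/3.349 = 3.4 km.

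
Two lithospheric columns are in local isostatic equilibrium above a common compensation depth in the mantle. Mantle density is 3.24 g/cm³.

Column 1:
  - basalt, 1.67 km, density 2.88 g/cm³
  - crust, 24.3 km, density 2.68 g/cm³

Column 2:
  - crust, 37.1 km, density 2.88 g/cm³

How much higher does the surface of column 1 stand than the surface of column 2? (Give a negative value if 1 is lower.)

For any compensation level in the mantle, the mantle terms cancel and isostasy reduces to e = (Σt_1 − Σt_2) − (Σ(ρt)_1 − Σ(ρt)_2) / ρ_m.
Σt_1 = 25.97 km; Σt_2 = 37.1 km; Σ(ρt)_1 = 69.9336; Σ(ρt)_2 = 106.848 (in km·g/cm³).
e = (25.97 − 37.1) − (69.9336 − 106.848) / 3.24 = 0.263 km.

0.263 km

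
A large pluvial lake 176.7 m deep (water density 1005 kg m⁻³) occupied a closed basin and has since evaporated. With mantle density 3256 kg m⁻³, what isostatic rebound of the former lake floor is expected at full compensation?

54.5 m

u = d ρ_w/ρ_m = 176.7 m × 1005/3256 = 54.5 m.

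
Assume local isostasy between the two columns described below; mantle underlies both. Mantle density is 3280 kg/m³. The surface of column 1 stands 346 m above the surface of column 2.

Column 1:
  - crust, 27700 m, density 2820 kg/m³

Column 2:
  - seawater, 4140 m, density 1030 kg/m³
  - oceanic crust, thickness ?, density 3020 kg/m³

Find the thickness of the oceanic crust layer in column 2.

8820 m

Take the compensation level at the base of the deeper column (depth z_c below the surface of column 1) and equate Σ ρ_i t_i down to z_c; mantle fills any gap and the z_c terms cancel.
Column 1: 27700×2820 + (z_c − 27700)×3280
Column 2: 346×0 + 4140×1030 + x×3020 + (z_c − 346 − 4140 − x)×3280
The z_c×3280 term appears on both sides and cancels. Collect the known terms of each column as K = Σ(ρt)_known − 3280 × (depth of known layers): K_1 = 78114000 − 3280×27700 = −12742000; K_2 = 4264200 − 3280×(346 + 4140) = −10449880.
Balance: K_1 = K_2 − x×(3280 − 3020), so x = (K_2 − K_1)/(3280 − 3020) = 2292120/260 = 8820 m.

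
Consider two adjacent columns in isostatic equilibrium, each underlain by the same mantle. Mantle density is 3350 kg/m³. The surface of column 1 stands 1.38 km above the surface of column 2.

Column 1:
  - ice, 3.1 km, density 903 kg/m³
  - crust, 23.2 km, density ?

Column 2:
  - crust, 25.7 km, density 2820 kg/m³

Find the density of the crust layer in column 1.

Take the compensation level at the base of the deeper column (depth z_c below the surface of column 1) and equate Σ ρ_i t_i down to z_c; mantle fills any gap and the z_c terms cancel.
Column 1: 3.1×903 + 23.2×ρ + (z_c − 26.3)×3350
Column 2: 1.38×0 + 25.7×2820 + (z_c − 1.38 − 25.7)×3350
The z_c×3350 term appears on both sides and cancels. Collect the known terms of each column as K = Σ(ρt)_known − 3350 × (depth of known layers): K_1 = 2799.3 − 3350×26.3 = −85305.7; K_2 = 72474 − 3350×(1.38 + 25.7) = −18244.
Balance: K_1 + 23.2×ρ = K_2, so ρ = (K_2 − K_1)/23.2 = 67061.7/23.2 = 2890 kg/m³.

2890 kg/m³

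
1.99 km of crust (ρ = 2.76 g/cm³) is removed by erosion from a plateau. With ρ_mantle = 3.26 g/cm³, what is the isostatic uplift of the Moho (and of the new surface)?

Unloading: uplift u = e ρ_c/ρ_m = 1.99 km × 2.76/3.26 = 1.68 km.

1.68 km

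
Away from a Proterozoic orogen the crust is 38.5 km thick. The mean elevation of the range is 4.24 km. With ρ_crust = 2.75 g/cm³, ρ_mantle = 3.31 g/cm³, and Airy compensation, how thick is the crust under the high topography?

Root depth r = h ρ_c / (ρ_m − ρ_c) = 4.24 km × 2.75 / 0.56 = 20.82 km.
Total thickness = T + h + r = 38.5 km + 4.24 km + 20.82 km = 63.6 km.

63.6 km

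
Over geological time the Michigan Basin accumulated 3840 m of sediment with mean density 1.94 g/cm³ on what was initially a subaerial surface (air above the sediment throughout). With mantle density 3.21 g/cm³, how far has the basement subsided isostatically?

Subaerial load: s = t ρ_sed / ρ_m = 3840 m × 1.94/3.21 = 2320 m.

2320 m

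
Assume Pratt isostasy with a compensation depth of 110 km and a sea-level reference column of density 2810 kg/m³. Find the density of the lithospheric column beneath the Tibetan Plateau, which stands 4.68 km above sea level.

2700 kg/m³

Pratt balance: ρ_ref D = ρ (D + h).
ρ = ρ_ref D/(D + h) = 2810 × 110 km/(110 km + 4.68 km) = 2700 kg/m³.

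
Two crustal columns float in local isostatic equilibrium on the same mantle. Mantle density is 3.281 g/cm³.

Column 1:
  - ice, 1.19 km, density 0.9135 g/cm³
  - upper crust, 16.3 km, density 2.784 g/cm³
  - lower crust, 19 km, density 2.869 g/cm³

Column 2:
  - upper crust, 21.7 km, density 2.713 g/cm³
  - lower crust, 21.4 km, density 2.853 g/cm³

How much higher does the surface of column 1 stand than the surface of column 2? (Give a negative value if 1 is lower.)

For any compensation level in the mantle, the mantle terms cancel and isostasy reduces to e = (Σt_1 − Σt_2) − (Σ(ρt)_1 − Σ(ρt)_2) / ρ_m.
Σt_1 = 36.49 km; Σt_2 = 43.1 km; Σ(ρt)_1 = 100.977265; Σ(ρt)_2 = 119.9263 (in km·g/cm³).
e = (36.49 − 43.1) − (100.977265 − 119.9263) / 3.281 = −0.835 km.

−0.835 km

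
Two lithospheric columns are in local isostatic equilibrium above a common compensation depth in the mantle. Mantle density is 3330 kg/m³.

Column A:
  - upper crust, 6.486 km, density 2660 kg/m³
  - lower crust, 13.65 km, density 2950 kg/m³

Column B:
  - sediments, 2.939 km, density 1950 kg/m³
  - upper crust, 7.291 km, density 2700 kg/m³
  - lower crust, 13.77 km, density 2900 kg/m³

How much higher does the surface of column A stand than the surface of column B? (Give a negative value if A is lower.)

For any compensation level in the mantle, the mantle terms cancel and isostasy reduces to e = (Σt_A − Σt_B) − (Σ(ρt)_A − Σ(ρt)_B) / ρ_m.
Σt_A = 20.136 km; Σt_B = 24 km; Σ(ρt)_A = 57520.26; Σ(ρt)_B = 65349.75 (in km·kg/m³).
e = (20.136 − 24) − (57520.26 − 65349.75) / 3330 = −1.51 km.

−1.51 km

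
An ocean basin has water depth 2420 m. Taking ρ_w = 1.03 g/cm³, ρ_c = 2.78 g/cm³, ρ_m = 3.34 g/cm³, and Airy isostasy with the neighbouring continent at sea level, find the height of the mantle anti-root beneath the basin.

By Archimedes' principle applied to the lithosphere: replacing crust with seawater at the top is compensated by replacing crust with mantle at the base: d (ρ_c − ρ_w) = a (ρ_m − ρ_c).
a = d (ρ_c − ρ_w)/(ρ_m − ρ_c) = 2420 m × 1.75/0.56 = 7560 m.

7560 m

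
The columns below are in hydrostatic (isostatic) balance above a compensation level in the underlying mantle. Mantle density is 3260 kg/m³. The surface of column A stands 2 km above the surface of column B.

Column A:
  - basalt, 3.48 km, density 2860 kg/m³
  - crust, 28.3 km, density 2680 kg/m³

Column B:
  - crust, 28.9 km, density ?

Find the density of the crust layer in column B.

2870 kg/m³

Take the compensation level at the base of the deeper column (depth z_c below the surface of column A) and equate Σ ρ_i t_i down to z_c; mantle fills any gap and the z_c terms cancel.
Column A: 3.48×2860 + 28.3×2680 + (z_c − 31.78)×3260
Column B: 2×0 + 28.9×ρ + (z_c − 2 − 28.9)×3260
The z_c×3260 term appears on both sides and cancels. Collect the known terms of each column as K = Σ(ρt)_known − 3260 × (depth of known layers): K_A = 85796.8 − 3260×31.78 = −17806; K_B = 0 − 3260×(2 + 28.9) = −100734.
Balance: K_A = K_B + 28.9×ρ, so ρ = (K_A − K_B)/28.9 = 82928/28.9 = 2870 kg/m³.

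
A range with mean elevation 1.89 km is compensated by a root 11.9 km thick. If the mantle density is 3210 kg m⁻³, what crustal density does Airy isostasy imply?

2770 kg m⁻³

ρ_c h = (ρ_m − ρ_c) r → ρ_c (h + r) = ρ_m r → ρ_c = ρ_m r / (h + r).
ρ_c = 3210 × 11.9 km / (1.89 km + 11.9 km) = 2770 kg m⁻³.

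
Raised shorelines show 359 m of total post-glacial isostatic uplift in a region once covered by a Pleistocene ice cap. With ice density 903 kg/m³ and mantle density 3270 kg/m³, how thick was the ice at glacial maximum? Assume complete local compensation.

u = t ρ_ice/ρ_m → t = u ρ_m/ρ_ice = 359 m × 3270/903 = 1300 m.

1300 m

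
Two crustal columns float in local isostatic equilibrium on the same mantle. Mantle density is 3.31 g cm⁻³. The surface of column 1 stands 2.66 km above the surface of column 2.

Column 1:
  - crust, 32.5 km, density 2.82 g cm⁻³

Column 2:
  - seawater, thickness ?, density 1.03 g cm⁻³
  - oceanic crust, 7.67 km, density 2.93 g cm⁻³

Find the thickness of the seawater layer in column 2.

1.84 km

Take the compensation level at the base of the deeper column (depth z_c below the surface of column 1) and equate Σ ρ_i t_i down to z_c; mantle fills any gap and the z_c terms cancel.
Column 1: 32.5×2.82 + (z_c − 32.5)×3.31
Column 2: 2.66×0 + x×1.03 + 7.67×2.93 + (z_c − 2.66 − 7.67 − x)×3.31
The z_c×3.31 term appears on both sides and cancels. Collect the known terms of each column as K = Σ(ρt)_known − 3.31 × (depth of known layers): K_1 = 91.65 − 3.31×32.5 = −15.925; K_2 = 22.4731 − 3.31×(2.66 + 7.67) = −11.7192.
Balance: K_1 = K_2 − x×(3.31 − 1.03), so x = (K_2 − K_1)/(3.31 − 1.03) = 4.2058/2.28 = 1.84 km.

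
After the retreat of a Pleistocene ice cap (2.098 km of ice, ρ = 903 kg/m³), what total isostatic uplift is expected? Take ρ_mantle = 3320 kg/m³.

0.571 km

Removing the load lets mantle flow back in; uplift u satisfies ρ_ice t = ρ_m u.
u = t ρ_ice/ρ_m = 2.098 km × 903/3320 = 0.571 km.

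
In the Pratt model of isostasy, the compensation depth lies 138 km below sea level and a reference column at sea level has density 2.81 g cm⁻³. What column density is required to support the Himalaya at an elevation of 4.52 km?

2.72 g cm⁻³

Pratt balance: ρ_ref D = ρ (D + h).
ρ = ρ_ref D/(D + h) = 2.81 × 138 km/(138 km + 4.52 km) = 2.72 g cm⁻³.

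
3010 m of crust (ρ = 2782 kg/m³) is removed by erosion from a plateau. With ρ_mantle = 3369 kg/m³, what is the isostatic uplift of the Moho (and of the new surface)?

Unloading: uplift u = e ρ_c/ρ_m = 3010 m × 2782/3369 = 2490 m.

2490 m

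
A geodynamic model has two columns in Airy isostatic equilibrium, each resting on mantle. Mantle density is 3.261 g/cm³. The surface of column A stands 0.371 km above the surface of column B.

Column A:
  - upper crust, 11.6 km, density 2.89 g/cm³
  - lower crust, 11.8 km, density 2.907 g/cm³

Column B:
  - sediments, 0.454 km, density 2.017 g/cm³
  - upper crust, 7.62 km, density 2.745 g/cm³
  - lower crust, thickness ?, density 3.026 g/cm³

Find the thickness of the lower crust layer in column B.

Take the compensation level at the base of the deeper column (depth z_c below the surface of column A) and equate Σ ρ_i t_i down to z_c; mantle fills any gap and the z_c terms cancel.
Column A: 11.6×2.89 + 11.8×2.907 + (z_c − 23.4)×3.261
Column B: 0.371×0 + 0.454×2.017 + 7.62×2.745 + x×3.026 + (z_c − 0.371 − 8.074 − x)×3.261
The z_c×3.261 term appears on both sides and cancels. Collect the known terms of each column as K = Σ(ρt)_known − 3.261 × (depth of known layers): K_A = 67.8266 − 3.261×23.4 = −8.4808; K_B = 21.832618 − 3.261×(0.371 + 8.074) = −5.706527.
Balance: K_A = K_B − x×(3.261 − 3.026), so x = (K_B − K_A)/(3.261 − 3.026) = 2.77427/0.235 = 11.8 km.

11.8 km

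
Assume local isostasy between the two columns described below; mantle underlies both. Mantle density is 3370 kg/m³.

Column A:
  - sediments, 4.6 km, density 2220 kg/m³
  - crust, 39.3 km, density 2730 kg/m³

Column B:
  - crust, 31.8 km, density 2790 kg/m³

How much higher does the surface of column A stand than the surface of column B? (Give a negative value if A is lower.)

For any compensation level in the mantle, the mantle terms cancel and isostasy reduces to e = (Σt_A − Σt_B) − (Σ(ρt)_A − Σ(ρt)_B) / ρ_m.
Σt_A = 43.9 km; Σt_B = 31.8 km; Σ(ρt)_A = 117501; Σ(ρt)_B = 88722 (in km·kg/m³).
e = (43.9 − 31.8) − (117501 − 88722) / 3370 = 3.56 km.

3.56 km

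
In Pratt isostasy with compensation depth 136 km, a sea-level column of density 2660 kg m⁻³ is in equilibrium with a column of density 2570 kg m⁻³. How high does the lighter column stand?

ρ_ref D = ρ (D + h) → h = D (ρ_ref − ρ)/ρ.
h = 136 km × (2660 − 2570)/2570 = 4.76 km.

4.76 km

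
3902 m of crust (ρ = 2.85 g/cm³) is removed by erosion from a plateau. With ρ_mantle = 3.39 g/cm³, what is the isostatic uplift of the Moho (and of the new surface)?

Unloading: uplift u = e ρ_c/ρ_m = 3902 m × 2.85/3.39 = 3280 m.

3280 m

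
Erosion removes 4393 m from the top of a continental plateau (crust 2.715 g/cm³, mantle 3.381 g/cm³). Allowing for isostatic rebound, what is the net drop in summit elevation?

865 m

Rebound u = e ρ_c/ρ_m = 4393 m × 2.715/3.381 = 3528 m.
Net surface drop = e − u = 4393 m − 3528 m = e (ρ_m − ρ_c)/ρ_m = 865 m.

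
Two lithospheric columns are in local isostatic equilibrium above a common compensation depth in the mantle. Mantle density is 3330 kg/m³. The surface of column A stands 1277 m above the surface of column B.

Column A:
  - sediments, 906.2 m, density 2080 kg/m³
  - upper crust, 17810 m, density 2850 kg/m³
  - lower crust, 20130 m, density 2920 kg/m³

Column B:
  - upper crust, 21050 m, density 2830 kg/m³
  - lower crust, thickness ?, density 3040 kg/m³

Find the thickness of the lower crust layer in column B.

10900 m

Take the compensation level at the base of the deeper column (depth z_c below the surface of column A) and equate Σ ρ_i t_i down to z_c; mantle fills any gap and the z_c terms cancel.
Column A: 906.2×2080 + 17810×2850 + 20130×2920 + (z_c − 38846.2)×3330
Column B: 1277×0 + 21050×2830 + x×3040 + (z_c − 1277 − 21050 − x)×3330
The z_c×3330 term appears on both sides and cancels. Collect the known terms of each column as K = Σ(ρt)_known − 3330 × (depth of known layers): K_A = 111422996 − 3330×38846.2 = −17934850; K_B = 59571500 − 3330×(1277 + 21050) = −14777410.
Balance: K_A = K_B − x×(3330 − 3040), so x = (K_B − K_A)/(3330 − 3040) = 3157440/290 = 10900 m.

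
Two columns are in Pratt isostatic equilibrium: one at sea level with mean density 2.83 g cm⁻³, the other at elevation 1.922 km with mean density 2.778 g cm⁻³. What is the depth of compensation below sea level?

ρ_ref D = ρ (D + h) → D (ρ_ref − ρ) = ρ h.
D = ρ h/(ρ_ref − ρ) = 2.778 × 1.922 km/(2.83 − 2.778) = 103 km.

103 km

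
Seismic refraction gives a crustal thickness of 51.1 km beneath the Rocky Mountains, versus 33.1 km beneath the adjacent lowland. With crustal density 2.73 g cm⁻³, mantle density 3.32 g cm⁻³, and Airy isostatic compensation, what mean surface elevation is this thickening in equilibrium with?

Excess crust Δ = 51.1 km − 33.1 km = 18 km, split between elevation h and root r with h + r = Δ.
Airy balance ρ_c h = (ρ_m − ρ_c) r gives r = h ρ_c/(ρ_m − ρ_c), so h (1 + ρ_c/(ρ_m − ρ_c)) = Δ, i.e. h = Δ (ρ_m − ρ_c)/ρ_m.
h = 18 km × 0.59/3.32 = 3.2 km.

3.2 km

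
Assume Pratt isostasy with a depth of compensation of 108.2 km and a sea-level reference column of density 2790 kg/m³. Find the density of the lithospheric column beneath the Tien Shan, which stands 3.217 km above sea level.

Pratt balance: ρ_ref D = ρ (D + h).
ρ = ρ_ref D/(D + h) = 2790 × 108.2 km/(108.2 km + 3.217 km) = 2710 kg/m³.

2710 kg/m³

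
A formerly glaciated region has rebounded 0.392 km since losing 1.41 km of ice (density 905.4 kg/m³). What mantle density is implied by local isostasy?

ρ_m = ρ_ice t / u = 905.4 × 1.41 km/0.392 km = 3260 kg/m³.

3260 kg/m³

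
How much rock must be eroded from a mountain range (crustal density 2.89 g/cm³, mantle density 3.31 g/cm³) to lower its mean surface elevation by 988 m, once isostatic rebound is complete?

7790 m

Net drop Δ = e − u = e − e ρ_c/ρ_m = e (ρ_m − ρ_c)/ρ_m.
e = Δ ρ_m/(ρ_m − ρ_c) = 988 m × 3.31/0.42 = 7790 m.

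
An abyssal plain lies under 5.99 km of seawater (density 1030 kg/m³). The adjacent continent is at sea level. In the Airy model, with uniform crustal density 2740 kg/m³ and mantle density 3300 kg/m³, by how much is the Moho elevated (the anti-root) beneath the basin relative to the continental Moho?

Balancing pressure at the compensation depth: replacing crust with seawater at the top is compensated by replacing crust with mantle at the base: d (ρ_c − ρ_w) = a (ρ_m − ρ_c).
a = d (ρ_c − ρ_w)/(ρ_m − ρ_c) = 5.99 km × 1710/560 = 18.3 km.

18.3 km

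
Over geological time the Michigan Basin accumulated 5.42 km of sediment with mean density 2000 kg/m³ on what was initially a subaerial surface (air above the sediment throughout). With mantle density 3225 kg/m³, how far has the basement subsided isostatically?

3.36 km

Subaerial load: s = t ρ_sed / ρ_m = 5.42 km × 2000/3225 = 3.36 km.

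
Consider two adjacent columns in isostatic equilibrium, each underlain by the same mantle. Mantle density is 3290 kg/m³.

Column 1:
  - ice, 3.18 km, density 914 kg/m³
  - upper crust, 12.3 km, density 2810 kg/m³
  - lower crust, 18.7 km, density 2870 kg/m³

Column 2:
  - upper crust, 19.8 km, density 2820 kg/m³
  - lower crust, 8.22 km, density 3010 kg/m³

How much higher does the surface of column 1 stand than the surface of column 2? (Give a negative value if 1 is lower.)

2.95 km

For any compensation level in the mantle, the mantle terms cancel and isostasy reduces to e = (Σt_1 − Σt_2) − (Σ(ρt)_1 − Σ(ρt)_2) / ρ_m.
Σt_1 = 34.18 km; Σt_2 = 28.02 km; Σ(ρt)_1 = 91138.52; Σ(ρt)_2 = 80578.2 (in km·kg/m³).
e = (34.18 − 28.02) − (91138.52 − 80578.2) / 3290 = 2.95 km.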